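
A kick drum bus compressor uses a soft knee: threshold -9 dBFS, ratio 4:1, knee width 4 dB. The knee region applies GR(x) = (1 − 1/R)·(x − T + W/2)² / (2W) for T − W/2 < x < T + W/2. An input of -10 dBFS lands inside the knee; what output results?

-10.09375 dBFS

x − T + W/2 = -10 − (-9) + 2 = 1.
GR = (1 − 1/4) × 1² / 8 = 0.75 × 1 / 8 = 0.09375 dB.
Output = -10 − 0.09375 = -10.09375 dBFS.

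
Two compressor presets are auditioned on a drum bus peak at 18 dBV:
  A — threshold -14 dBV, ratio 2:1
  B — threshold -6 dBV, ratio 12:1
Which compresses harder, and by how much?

B, by 6 dB

A: GR = 32 − 32/2 = 16 dB.
B: GR = 24 − 24/12 = 22 dB.
B reduces 6 dB more.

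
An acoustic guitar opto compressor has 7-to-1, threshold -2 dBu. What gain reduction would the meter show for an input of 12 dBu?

Overshoot = 12 − (-2) = 14 dB.
After 7:1 compression the overshoot becomes 14/7 = 2 dB.
So the signal is attenuated by 14 − 2 = 12 dB.

12 dB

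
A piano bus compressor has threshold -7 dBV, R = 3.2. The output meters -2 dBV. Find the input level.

9 dBV

The compressed level sits -2 − (-7) = 5 dB over threshold.
Undo the ratio: input overshoot = 5 × 3.2 = 16 dB, giving input = 9 dBV.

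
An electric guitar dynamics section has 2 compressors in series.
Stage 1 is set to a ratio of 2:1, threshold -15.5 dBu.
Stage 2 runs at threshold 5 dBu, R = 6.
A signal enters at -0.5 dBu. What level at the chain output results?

-8 dBu

Stage 1: overshoot 15 dB → 15/2 = 7.5 dB → -8 dBu.
Stage 2: -8 dBu ≤ 5 dBu, so stage 2 doesn't engage; output -8 dBu.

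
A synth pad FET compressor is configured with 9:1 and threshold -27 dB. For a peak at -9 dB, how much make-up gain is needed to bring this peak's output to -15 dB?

10 dB

Overshoot 18 dB → 18/9 = 2 dB after compression, so the compressed level is -27 + 2 = -25 dB.
Make-up = target − compressed = -15 − (-25) = 10 dB.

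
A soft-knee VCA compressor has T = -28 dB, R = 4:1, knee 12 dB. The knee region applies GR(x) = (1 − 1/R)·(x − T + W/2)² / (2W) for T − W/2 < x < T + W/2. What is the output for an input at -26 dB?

x − T + W/2 = -26 − (-28) + 6 = 8.
GR = (1 − 1/4) × 8² / 24 = 0.75 × 64 / 24 = 2 dB.
Output = -26 − 2 = -28 dB.

-28 dB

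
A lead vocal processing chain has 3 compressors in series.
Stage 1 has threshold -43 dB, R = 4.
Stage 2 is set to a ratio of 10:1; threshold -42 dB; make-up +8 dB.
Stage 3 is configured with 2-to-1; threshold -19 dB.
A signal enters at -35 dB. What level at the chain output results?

Stage 1: overshoot 8 dB → 8/4 = 2 dB → -41 dB.
Stage 2: -41 dB is 1 dB over -42 dB; at 10:1 that becomes 0.1 dB over, giving -41.9 dB; +8 dB make-up → -33.9 dB.
Stage 3: below threshold (-33.9 ≤ -19); passes unchanged; output -33.9 dB.

-33.9 dB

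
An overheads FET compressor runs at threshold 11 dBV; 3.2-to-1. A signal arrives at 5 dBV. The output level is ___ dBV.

5 dBV is 6 dB below the 11 dBV threshold, so no gain reduction is applied.
Output = input = 5 dBV.

5 dBV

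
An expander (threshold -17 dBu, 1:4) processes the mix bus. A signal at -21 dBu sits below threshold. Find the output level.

-33 dBu

Below threshold, a 1:4 expander applies gain = (4−1)×(T − x) of attenuation.
(4−1) × 4 = 12 dB, so output = -21 − 12 = -33 dBu.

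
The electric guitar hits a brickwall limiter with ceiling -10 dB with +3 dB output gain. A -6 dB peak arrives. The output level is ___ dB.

-7 dB

The limiter clamps the peak to its -10 dB ceiling.
Output gain then adds 3 dB: -10 + 3 = -7 dB.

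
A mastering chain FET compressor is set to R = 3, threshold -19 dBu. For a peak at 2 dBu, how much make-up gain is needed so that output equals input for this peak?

Without make-up, output = threshold + overshoot/3 = -19 + 7 = -12 dBu.
Gap to target: 14 dB.

14 dB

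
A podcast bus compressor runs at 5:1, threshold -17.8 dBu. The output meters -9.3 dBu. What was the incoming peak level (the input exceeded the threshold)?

Post-compression overshoot = -9.3 − (-17.8) = 8.5 dB.
Input overshoot = R × output overshoot = 42.5 dB → input = -17.8 + 42.5 = 24.7 dBu.

24.7 dBu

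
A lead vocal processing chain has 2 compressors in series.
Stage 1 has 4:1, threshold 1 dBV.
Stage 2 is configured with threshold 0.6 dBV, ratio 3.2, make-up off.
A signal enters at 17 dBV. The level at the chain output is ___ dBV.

1.975 dBV

Stage 1: 16 dB above 1 dBV, reduced 4:1 to 4 dB above → 5 dBV.
Stage 2: 4.4 dB above 0.6 dBV, reduced 3.2:1 to 1.375 dB above → 1.975 dBV.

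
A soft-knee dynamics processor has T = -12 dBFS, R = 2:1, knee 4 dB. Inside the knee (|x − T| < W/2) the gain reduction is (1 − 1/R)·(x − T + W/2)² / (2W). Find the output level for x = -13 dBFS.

x − T + W/2 = -13 − (-12) + 2 = 1.
GR = (1 − 1/2) × 1² / 8 = 0.5 × 1 / 8 = 0.0625 dB.
Output = -13 − 0.0625 = -13.0625 dBFS.

-13.0625 dBFS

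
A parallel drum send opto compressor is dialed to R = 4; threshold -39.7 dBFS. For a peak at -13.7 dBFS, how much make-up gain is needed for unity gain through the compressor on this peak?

The peak compresses to -39.7 + 26/4 = -33.2 dBFS.
To reach -13.7 dBFS requires -13.7 − (-33.2) = 19.5 dB of make-up.

19.5 dB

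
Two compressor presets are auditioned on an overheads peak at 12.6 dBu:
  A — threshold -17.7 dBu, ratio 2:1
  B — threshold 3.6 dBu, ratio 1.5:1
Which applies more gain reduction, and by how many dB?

A, by 12.15 dB

A: 30.3 dB over, compressed to 15.15 dB over, so 15.15 dB of GR.
B: 9 dB over, compressed to 6 dB over, so 3 dB of GR.
A reduces 12.15 dB more.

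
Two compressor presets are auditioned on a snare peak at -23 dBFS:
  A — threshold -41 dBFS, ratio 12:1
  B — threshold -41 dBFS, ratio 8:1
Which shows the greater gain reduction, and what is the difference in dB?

A: GR = 18 − 18/12 = 16.5 dB.
B: GR = 18 − 18/8 = 15.75 dB.
Difference: 0.75 dB in favour of A.

A, by 0.75 dB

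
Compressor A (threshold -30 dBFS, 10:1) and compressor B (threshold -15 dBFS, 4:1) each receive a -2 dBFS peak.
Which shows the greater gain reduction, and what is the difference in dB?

A, by 15.45 dB

A: overshoot 28 dB → output overshoot 2.8 dB → GR 25.2 dB.
B: overshoot 13 dB → output overshoot 3.25 dB → GR 9.75 dB.
A reduces 15.45 dB more.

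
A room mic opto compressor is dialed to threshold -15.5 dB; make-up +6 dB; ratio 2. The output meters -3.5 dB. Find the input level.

Remove make-up: -3.5 − 6 = -9.5 dB.
That's 6 dB above the -15.5 dB threshold.
Before 2:1 compression the overshoot was 6 × 2 = 12 dB, so input = -15.5 + 12 = -3.5 dB.

-3.5 dB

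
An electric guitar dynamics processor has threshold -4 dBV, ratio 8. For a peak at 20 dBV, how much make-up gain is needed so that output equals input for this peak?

21 dB

Overshoot 24 dB → 24/8 = 3 dB after compression, so the compressed level is -4 + 3 = -1 dBV.
Make-up = target − compressed = 20 − (-1) = 21 dB.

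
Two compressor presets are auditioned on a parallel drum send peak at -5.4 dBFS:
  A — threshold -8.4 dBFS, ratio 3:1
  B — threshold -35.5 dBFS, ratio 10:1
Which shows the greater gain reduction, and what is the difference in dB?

B, by 25.09 dB

A: overshoot 3 dB → output overshoot 1 dB → GR 2 dB.
B: overshoot 30.1 dB → output overshoot 3.01 dB → GR 27.09 dB.
B applies 25.09 dB more gain reduction.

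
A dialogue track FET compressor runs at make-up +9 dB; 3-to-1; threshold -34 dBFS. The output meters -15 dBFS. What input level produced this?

-4 dBFS

Stripping the +9 dB make-up gives -24 dBFS at the gain stage.
The compressed level sits -24 − (-34) = 10 dB over threshold.
Before 3:1 compression the overshoot was 10 × 3 = 30 dB, so input = -34 + 30 = -4 dBFS.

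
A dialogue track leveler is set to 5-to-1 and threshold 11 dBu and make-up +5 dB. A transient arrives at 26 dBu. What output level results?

19 dBu

The input is 15 dB above the 11 dBu threshold.
At 5:1 the overshoot is divided by 5, leaving 3 dB above threshold.
That puts the output at 14 dBu; make-up adds 5 dB, giving 19 dBu.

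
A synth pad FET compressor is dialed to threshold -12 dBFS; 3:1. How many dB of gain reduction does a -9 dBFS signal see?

-9 dBFS exceeds the threshold by 3 dB.
After 3:1 compression the overshoot becomes 3/3 = 1 dB.
Gain reduction = 3 − 1 = 2 dB.

2 dB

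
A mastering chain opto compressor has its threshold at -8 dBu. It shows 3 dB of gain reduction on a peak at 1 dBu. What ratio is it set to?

Input overshoot = 1 − (-8) = 9 dB.
Output overshoot = 9 − 3 = 6 dB.
Ratio = input overshoot / output overshoot = 9 / 6 = 1.5.

1.5:1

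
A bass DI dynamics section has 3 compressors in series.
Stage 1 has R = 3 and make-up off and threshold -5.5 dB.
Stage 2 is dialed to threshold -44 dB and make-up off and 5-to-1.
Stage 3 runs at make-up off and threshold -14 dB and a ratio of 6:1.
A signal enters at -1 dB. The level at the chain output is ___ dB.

Stage 1: 4.5 dB above -5.5 dB, reduced 3:1 to 1.5 dB above → -4 dB.
Stage 2: 40 dB above -44 dB, reduced 5:1 to 8 dB above → -36 dB.
Stage 3: below threshold (-36 ≤ -14); passes unchanged; output -36 dB.

-36 dB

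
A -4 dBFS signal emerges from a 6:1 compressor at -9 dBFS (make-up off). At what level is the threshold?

Let T be the threshold. Output overshoot = (input overshoot)/R, so -9 − T = (-4 − T)/6.
6·(-9 − T) = -4 − T → 5·T = -54 − (-4) = -50.
T = -50/5 = -10 dBFS.

-10 dBFS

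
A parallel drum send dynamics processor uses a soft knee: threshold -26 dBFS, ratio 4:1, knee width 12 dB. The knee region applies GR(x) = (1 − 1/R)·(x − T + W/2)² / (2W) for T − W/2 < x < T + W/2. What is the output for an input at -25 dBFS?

-26.53125 dBFS

x − T + W/2 = -25 − (-26) + 6 = 7.
GR = (1 − 1/4) × 7² / 24 = 0.75 × 49 / 24 = 1.53125 dB.
Output = -25 − 1.53125 = -26.53125 dBFS.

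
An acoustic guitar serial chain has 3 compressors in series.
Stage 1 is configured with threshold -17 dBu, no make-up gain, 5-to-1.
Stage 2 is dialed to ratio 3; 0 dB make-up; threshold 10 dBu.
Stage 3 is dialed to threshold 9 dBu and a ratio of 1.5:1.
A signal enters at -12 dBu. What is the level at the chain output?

-16 dBu

Stage 1: overshoot 5 dB → 5/5 = 1 dB → -16 dBu.
Stage 2: below threshold (-16 ≤ 10); passes unchanged; output -16 dBu.
Stage 3: below threshold (-16 ≤ 9); passes unchanged; output -16 dBu.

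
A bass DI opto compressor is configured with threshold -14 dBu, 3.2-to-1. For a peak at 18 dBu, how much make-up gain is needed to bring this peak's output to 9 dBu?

13 dB

Without make-up, output = threshold + overshoot/3.2 = -14 + 10 = -4 dBu.
Gap to target: 13 dB.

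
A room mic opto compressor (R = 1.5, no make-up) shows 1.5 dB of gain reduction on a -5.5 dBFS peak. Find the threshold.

-10 dBFS

Gain reduction = -5.5 − (-7) = 1.5 dB; output overshoot = GR / (R − 1) = 1.5 / 0.5 = 3 dB.
Threshold = output − output overshoot = -7 − 3 = -10 dBFS.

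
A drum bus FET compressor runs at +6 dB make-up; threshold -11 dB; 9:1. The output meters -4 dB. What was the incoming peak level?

Stripping the +6 dB make-up gives -10 dB at the gain stage.
That's 1 dB above the -11 dB threshold.
Input overshoot = R × output overshoot = 9 dB → input = -11 + 9 = -2 dB.

-2 dB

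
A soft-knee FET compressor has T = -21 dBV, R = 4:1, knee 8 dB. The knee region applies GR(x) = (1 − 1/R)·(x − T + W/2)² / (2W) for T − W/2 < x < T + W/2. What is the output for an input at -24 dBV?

x − T + W/2 = -24 − (-21) + 4 = 1.
GR = (1 − 1/4) × 1² / 16 = 0.75 × 1 / 16 = 0.046875 dB.
Output = -24 − 0.046875 = -24.046875 dBV.

-24.046875 dBV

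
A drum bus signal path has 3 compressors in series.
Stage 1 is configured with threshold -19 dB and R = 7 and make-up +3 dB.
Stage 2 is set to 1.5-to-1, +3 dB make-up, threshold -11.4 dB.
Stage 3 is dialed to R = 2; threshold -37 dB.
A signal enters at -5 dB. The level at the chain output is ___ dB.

-24 dB

Stage 1: -5 dB is 14 dB over -19 dB; at 7:1 that becomes 2 dB over, giving -17 dB; +3 dB make-up → -14 dB.
Stage 2: below threshold (-14 ≤ -11.4); passes unchanged; make-up brings it to -11 dB.
Stage 3: 26 dB above -37 dB, reduced 2:1 to 13 dB above → -24 dB.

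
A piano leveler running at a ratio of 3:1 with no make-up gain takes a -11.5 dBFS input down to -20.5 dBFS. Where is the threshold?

-25 dBFS

Let T be the threshold. Output overshoot = (input overshoot)/R, so -20.5 − T = (-11.5 − T)/3.
3·(-20.5 − T) = -11.5 − T → 2·T = -61.5 − (-11.5) = -50.
T = -50/2 = -25 dBFS.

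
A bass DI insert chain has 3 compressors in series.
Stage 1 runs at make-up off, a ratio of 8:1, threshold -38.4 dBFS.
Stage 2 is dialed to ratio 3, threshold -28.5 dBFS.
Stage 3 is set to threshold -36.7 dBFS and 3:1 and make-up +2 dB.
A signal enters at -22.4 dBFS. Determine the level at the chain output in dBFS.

Stage 1: overshoot 16 dB → 16/8 = 2 dB → -36.4 dBFS.
Stage 2: below threshold (-36.4 ≤ -28.5); passes unchanged; output -36.4 dBFS.
Stage 3: 0.3 dB above -36.7 dBFS, reduced 3:1 to 0.1 dB above → -36.6 dBFS; +2 dB make-up → -34.6 dBFS.

-34.6 dBFS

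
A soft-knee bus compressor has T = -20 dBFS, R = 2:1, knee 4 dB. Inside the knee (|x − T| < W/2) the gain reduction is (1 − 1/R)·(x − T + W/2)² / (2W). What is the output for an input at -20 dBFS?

x − T + W/2 = -20 − (-20) + 2 = 2.
GR = (1 − 1/2) × 2² / 8 = 0.5 × 4 / 8 = 0.25 dB.
Output = -20 − 0.25 = -20.25 dBFS.

-20.25 dBFS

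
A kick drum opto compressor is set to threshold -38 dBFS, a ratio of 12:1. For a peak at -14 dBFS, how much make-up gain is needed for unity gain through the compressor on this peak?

22 dB

The peak compresses to -38 + 24/12 = -36 dBFS.
To reach -14 dBFS requires -14 − (-36) = 22 dB of make-up.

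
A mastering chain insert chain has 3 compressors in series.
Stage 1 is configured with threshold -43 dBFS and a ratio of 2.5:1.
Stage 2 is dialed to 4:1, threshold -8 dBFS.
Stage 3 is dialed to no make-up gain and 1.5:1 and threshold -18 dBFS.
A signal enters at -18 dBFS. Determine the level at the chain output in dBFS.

-33 dBFS

Stage 1: -18 dBFS is 25 dB over -43 dBFS; at 2.5:1 that becomes 10 dB over, giving -33 dBFS.
Stage 2: -33 dBFS ≤ -8 dBFS, so stage 2 doesn't engage; output -33 dBFS.
Stage 3: below threshold (-33 ≤ -18); passes unchanged; output -33 dBFS.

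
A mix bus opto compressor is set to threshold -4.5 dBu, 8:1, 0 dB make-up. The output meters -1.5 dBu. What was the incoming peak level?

19.5 dBu

The compressed level sits -1.5 − (-4.5) = 3 dB over threshold.
Before 8:1 compression the overshoot was 3 × 8 = 24 dB, so input = -4.5 + 24 = 19.5 dBu.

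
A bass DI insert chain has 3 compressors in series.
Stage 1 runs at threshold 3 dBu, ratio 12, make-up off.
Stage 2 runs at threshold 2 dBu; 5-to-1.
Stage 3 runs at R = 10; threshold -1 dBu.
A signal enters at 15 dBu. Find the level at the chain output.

-0.66 dBu

Stage 1: overshoot 12 dB → 12/12 = 1 dB → 4 dBu.
Stage 2: overshoot 2 dB → 2/5 = 0.4 dB → 2.4 dBu.
Stage 3: 3.4 dB above -1 dBu, reduced 10:1 to 0.34 dB above → -0.66 dBu.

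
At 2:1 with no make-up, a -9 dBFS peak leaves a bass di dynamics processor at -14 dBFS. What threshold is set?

-19 dBFS

Let T be the threshold. Output overshoot = (input overshoot)/R, so -14 − T = (-9 − T)/2.
2·(-14 − T) = -9 − T → 1·T = -28 − (-9) = -19.
T = -19/1 = -19 dBFS.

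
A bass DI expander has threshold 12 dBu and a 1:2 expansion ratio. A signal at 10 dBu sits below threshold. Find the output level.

Below threshold, a 1:2 expander applies gain = (2−1)×(T − x) of attenuation.
(2−1) × 2 = 2 dB, so output = 10 − 2 = 8 dBu.

8 dBu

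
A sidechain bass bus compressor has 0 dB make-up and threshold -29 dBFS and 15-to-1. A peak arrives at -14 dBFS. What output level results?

-28 dBFS

-14 dBFS sits 15 dB over threshold.
The 15 dB excess becomes 1 dB after 15:1 reduction.
Output = -29 + 1 = -28 dBFS.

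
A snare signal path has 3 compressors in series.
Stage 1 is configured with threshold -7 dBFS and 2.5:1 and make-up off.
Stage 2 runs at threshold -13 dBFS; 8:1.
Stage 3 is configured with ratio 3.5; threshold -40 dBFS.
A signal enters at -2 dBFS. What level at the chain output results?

Stage 1: overshoot 5 dB → 5/2.5 = 2 dB → -5 dBFS.
Stage 2: 8 dB above -13 dBFS, reduced 8:1 to 1 dB above → -12 dBFS.
Stage 3: 28 dB above -40 dBFS, reduced 3.5:1 to 8 dB above → -32 dBFS.

-32 dBFS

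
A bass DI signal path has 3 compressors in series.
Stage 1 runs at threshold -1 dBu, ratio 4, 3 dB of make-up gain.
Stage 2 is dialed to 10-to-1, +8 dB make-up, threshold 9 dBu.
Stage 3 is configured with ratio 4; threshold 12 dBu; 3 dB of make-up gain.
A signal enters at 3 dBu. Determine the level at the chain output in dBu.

14 dBu

Stage 1: 3 dBu is 4 dB over -1 dBu; at 4:1 that becomes 1 dB over, giving 0 dBu; +3 dB make-up → 3 dBu.
Stage 2: 3 dBu ≤ 9 dBu, so stage 2 doesn't engage; make-up brings it to 11 dBu.
Stage 3: 11 dBu ≤ 12 dBu, so stage 3 doesn't engage; make-up brings it to 14 dBu.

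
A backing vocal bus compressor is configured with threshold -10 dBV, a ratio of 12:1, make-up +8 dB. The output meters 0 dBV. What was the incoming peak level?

Remove make-up: 0 − 8 = -8 dBV.
The compressed level sits -8 − (-10) = 2 dB over threshold.
Undo the ratio: input overshoot = 2 × 12 = 24 dB, giving input = 14 dBV.

14 dBV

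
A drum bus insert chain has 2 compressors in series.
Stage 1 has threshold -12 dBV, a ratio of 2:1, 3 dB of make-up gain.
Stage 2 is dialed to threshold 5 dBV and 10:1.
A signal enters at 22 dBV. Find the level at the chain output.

5.3 dBV

Stage 1: overshoot 34 dB → 34/2 = 17 dB → 5 dBV; +3 dB make-up → 8 dBV.
Stage 2: 8 dBV is 3 dB over 5 dBV; at 10:1 that becomes 0.3 dB over, giving 5.3 dBV.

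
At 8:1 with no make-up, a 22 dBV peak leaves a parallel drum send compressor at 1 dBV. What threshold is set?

Input is 24 dB above T (since output overshoot × R = input overshoot: (1 − T)·8 = 22 − T gives T = -2 dBV).
Check: -2 + (22 − (-2))/8 = -2 + 3 = 1 dBV. ✓

-2 dBV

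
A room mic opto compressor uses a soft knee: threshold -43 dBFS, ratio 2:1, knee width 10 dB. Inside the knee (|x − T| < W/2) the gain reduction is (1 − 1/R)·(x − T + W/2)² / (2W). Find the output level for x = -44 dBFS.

x − T + W/2 = -44 − (-43) + 5 = 4.
GR = (1 − 1/2) × 4² / 20 = 0.5 × 16 / 20 = 0.4 dB.
Output = -44 − 0.4 = -44.4 dBFS.

-44.4 dBFS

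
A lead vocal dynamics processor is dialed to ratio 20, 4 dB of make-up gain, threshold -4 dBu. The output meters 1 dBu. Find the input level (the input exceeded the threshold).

Before make-up, the level was 1 − 4 = -3 dBu.
The compressed level sits -3 − (-4) = 1 dB over threshold.
Before 20:1 compression the overshoot was 1 × 20 = 20 dB, so input = -4 + 20 = 16 dBu.

16 dBu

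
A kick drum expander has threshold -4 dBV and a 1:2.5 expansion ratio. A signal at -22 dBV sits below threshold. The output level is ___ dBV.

-49 dBV

Below threshold, a 1:2.5 expander applies gain = (2.5−1)×(T − x) of attenuation.
(2.5−1) × 18 = 27 dB, so output = -22 − 27 = -49 dBV.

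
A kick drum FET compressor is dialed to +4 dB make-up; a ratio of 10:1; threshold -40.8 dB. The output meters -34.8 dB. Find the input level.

-20.8 dB

Remove make-up: -34.8 − 4 = -38.8 dB.
That's 2 dB above the -40.8 dB threshold.
Input overshoot = R × output overshoot = 20 dB → input = -40.8 + 20 = -20.8 dB.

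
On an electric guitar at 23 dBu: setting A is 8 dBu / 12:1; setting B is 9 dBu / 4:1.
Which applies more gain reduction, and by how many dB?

A, by 3.25 dB

A: overshoot 15 dB → output overshoot 1.25 dB → GR 13.75 dB.
B: overshoot 14 dB → output overshoot 3.5 dB → GR 10.5 dB.
A reduces 3.25 dB more.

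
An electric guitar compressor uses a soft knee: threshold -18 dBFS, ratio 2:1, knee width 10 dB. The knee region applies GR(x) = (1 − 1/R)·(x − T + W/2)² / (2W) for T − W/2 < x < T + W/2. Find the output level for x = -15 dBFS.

x − T + W/2 = -15 − (-18) + 5 = 8.
GR = (1 − 1/2) × 8² / 20 = 0.5 × 64 / 20 = 1.6 dB.
Output = -15 − 1.6 = -16.6 dBFS.

-16.6 dBFS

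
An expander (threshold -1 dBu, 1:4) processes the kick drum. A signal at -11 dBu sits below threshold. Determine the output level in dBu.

Below threshold, a 1:4 expander applies gain = (4−1)×(T − x) of attenuation.
(4−1) × 10 = 30 dB, so output = -11 − 30 = -41 dBu.

-41 dBu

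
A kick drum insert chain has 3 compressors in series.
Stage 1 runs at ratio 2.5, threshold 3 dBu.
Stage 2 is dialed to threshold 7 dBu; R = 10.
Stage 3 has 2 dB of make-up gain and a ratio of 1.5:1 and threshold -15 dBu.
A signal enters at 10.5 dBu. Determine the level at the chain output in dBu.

1 dBu

Stage 1: 7.5 dB above 3 dBu, reduced 2.5:1 to 3 dB above → 6 dBu.
Stage 2: 6 dBu ≤ 7 dBu, so stage 2 doesn't engage; output 6 dBu.
Stage 3: 21 dB above -15 dBu, reduced 1.5:1 to 14 dB above → -1 dBu; +2 dB make-up → 1 dBu.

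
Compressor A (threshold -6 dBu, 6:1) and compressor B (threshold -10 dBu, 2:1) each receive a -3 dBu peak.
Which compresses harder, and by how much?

A: 3 dB over, compressed to 0.5 dB over, so 2.5 dB of GR.
B: 7 dB over, compressed to 3.5 dB over, so 3.5 dB of GR.
B applies 1 dB more gain reduction.

B, by 1 dB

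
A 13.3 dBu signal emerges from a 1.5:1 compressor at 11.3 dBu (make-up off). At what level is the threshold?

Gain reduction = 13.3 − 11.3 = 2 dB; output overshoot = GR / (R − 1) = 2 / 0.5 = 4 dB.
Threshold = output − output overshoot = 11.3 − 4 = 7.3 dBu.

7.3 dBu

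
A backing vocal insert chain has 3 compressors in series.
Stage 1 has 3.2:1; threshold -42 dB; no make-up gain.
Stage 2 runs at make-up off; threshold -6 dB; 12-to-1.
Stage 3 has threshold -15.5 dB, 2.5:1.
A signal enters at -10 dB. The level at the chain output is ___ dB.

Stage 1: overshoot 32 dB → 32/3.2 = 10 dB → -32 dB.
Stage 2: -32 dB ≤ -6 dB, so stage 2 doesn't engage; output -32 dB.
Stage 3: -32 dB is at or below the -15.5 dB threshold — no compression; output -32 dB.

-32 dB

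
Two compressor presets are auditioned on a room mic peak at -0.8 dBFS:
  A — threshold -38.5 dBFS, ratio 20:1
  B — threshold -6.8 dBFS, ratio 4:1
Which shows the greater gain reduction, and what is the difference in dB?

A: overshoot 37.7 dB → output overshoot 1.885 dB → GR 35.815 dB.
B: overshoot 6 dB → output overshoot 1.5 dB → GR 4.5 dB.
A reduces 31.315 dB more.

A, by 31.315 dB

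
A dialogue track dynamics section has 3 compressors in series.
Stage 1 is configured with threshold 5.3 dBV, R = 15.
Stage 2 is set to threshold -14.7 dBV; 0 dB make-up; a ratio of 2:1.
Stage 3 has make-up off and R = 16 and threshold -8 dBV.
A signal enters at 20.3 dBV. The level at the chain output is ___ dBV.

-7.7625 dBV

Stage 1: overshoot 15 dB → 15/15 = 1 dB → 6.3 dBV.
Stage 2: 6.3 dBV is 21 dB over -14.7 dBV; at 2:1 that becomes 10.5 dB over, giving -4.2 dBV.
Stage 3: -4.2 dBV is 3.8 dB over -8 dBV; at 16:1 that becomes 0.2375 dB over, giving -7.7625 dBV.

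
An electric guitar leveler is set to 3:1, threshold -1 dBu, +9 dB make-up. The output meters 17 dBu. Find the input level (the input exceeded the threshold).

26 dBu

Stripping the +9 dB make-up gives 8 dBu at the gain stage.
The compressed level sits 8 − (-1) = 9 dB over threshold.
Undo the ratio: input overshoot = 9 × 3 = 27 dB, giving input = 26 dBu.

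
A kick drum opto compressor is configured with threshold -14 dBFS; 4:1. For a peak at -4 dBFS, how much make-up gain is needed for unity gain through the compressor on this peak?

7.5 dB

Overshoot 10 dB → 10/4 = 2.5 dB after compression, so the compressed level is -14 + 2.5 = -11.5 dBFS.
Make-up = target − compressed = -4 − (-11.5) = 7.5 dB.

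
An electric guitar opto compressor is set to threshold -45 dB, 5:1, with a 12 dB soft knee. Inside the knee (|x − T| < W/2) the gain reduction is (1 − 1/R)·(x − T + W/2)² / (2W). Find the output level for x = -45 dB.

x − T + W/2 = -45 − (-45) + 6 = 6.
GR = (1 − 1/5) × 6² / 24 = 0.8 × 36 / 24 = 1.2 dB.
Output = -45 − 1.2 = -46.2 dB.

-46.2 dB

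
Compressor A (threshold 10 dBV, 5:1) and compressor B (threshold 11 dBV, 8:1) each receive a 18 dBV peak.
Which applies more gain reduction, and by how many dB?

A: GR = 8 − 8/5 = 6.4 dB.
B: GR = 7 − 7/8 = 6.125 dB.
Difference: 0.275 dB in favour of A.

A, by 0.275 dB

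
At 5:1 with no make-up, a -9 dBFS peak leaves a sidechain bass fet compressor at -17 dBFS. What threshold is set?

-19 dBFS

Gain reduction = -9 − (-17) = 8 dB; output overshoot = GR / (R − 1) = 8 / 4 = 2 dB.
Threshold = output − output overshoot = -17 − 2 = -19 dBFS.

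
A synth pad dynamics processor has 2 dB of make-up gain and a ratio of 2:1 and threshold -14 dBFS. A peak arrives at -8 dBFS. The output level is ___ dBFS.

Overshoot: -8 − (-14) = 6 dB.
At 2:1 the overshoot is divided by 2, leaving 3 dB above threshold.
So the level is -14 + 3 = -11 dBFS; make-up adds 2 dB, giving -9 dBFS.

-9 dBFS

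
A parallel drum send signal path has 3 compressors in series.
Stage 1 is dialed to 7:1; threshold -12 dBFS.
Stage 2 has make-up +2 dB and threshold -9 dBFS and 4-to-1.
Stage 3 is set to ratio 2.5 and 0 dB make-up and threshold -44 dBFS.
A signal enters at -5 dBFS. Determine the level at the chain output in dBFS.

Stage 1: 7 dB above -12 dBFS, reduced 7:1 to 1 dB above → -11 dBFS.
Stage 2: -11 dBFS is at or below the -9 dBFS threshold — no compression; make-up brings it to -9 dBFS.
Stage 3: overshoot 35 dB → 35/2.5 = 14 dB → -30 dBFS.

-30 dBFS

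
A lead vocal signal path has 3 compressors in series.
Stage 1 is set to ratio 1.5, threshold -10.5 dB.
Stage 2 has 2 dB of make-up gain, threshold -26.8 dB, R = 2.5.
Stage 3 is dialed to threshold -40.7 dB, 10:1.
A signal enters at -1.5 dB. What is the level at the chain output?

Stage 1: overshoot 9 dB → 9/1.5 = 6 dB → -4.5 dB.
Stage 2: overshoot 22.3 dB → 22.3/2.5 = 8.92 dB → -17.88 dB; +2 dB make-up → -15.88 dB.
Stage 3: -15.88 dB is 24.82 dB over -40.7 dB; at 10:1 that becomes 2.482 dB over, giving -38.218 dB.

-38.218 dB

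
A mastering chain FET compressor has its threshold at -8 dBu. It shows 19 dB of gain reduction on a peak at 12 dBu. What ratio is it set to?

Input overshoot = 12 − (-8) = 20 dB.
Output overshoot = 20 − 19 = 1 dB.
Ratio = input overshoot / output overshoot = 20 / 1 = 20.

20:1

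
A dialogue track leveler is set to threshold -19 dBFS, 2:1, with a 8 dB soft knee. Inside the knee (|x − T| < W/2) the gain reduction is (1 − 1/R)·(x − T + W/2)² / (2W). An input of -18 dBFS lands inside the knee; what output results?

-18.78125 dBFS

x − T + W/2 = -18 − (-19) + 4 = 5.
GR = (1 − 1/2) × 5² / 16 = 0.5 × 25 / 16 = 0.78125 dB.
Output = -18 − 0.78125 = -18.78125 dBFS.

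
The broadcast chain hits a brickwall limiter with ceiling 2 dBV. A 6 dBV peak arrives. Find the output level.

2 dBV

The limiter clamps the peak to its 2 dBV ceiling.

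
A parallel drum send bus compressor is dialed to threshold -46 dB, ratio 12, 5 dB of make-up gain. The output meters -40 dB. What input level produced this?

Before make-up, the level was -40 − 5 = -45 dB.
That's 1 dB above the -46 dB threshold.
Before 12:1 compression the overshoot was 1 × 12 = 12 dB, so input = -46 + 12 = -34 dB.

-34 dB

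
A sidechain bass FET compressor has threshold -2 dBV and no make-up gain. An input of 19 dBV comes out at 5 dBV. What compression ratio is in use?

Input overshoot = 19 − (-2) = 21 dB; output overshoot = 5 − (-2) = 7 dB.
Ratio = 21 / 7 = 3.

3:1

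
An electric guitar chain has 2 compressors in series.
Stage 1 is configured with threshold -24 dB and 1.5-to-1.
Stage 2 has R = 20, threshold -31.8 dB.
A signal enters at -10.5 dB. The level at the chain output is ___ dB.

Stage 1: overshoot 13.5 dB → 13.5/1.5 = 9 dB → -15 dB.
Stage 2: -15 dB is 16.8 dB over -31.8 dB; at 20:1 that becomes 0.84 dB over, giving -30.96 dB.

-30.96 dB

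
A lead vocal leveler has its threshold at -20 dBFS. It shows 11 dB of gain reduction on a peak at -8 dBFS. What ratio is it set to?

Input overshoot = -8 − (-20) = 12 dB.
Output overshoot = 12 − 11 = 1 dB.
Ratio = input overshoot / output overshoot = 12 / 1 = 12.

12:1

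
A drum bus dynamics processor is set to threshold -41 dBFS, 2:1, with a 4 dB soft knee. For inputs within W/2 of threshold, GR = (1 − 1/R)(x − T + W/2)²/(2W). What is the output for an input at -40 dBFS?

-40.5625 dBFS

x − T + W/2 = -40 − (-41) + 2 = 3.
GR = (1 − 1/2) × 3² / 8 = 0.5 × 9 / 8 = 0.5625 dB.
Output = -40 − 0.5625 = -40.5625 dBFS.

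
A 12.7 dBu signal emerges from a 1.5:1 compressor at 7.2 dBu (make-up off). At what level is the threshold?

-3.8 dBu

Let T be the threshold. Output overshoot = (input overshoot)/R, so 7.2 − T = (12.7 − T)/1.5.
1.5·(7.2 − T) = 12.7 − T → 0.5·T = 10.8 − 12.7 = -1.9.
T = -1.9/0.5 = -3.8 dBu.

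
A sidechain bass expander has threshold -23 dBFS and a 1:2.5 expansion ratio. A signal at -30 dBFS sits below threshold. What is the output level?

The input is 7 dB below the -23 dBFS threshold.
A 1:2.5 expander multiplies undershoot by 2.5: 7 × 2.5 = 17.5 dB below threshold.
Output = -23 − 17.5 = -40.5 dBFS.

-40.5 dBFS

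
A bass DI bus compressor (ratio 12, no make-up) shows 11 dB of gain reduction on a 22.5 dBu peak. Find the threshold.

10.5 dBu

Gain reduction = 22.5 − 11.5 = 11 dB; output overshoot = GR / (R − 1) = 11 / 11 = 1 dB.
Threshold = output − output overshoot = 11.5 − 1 = 10.5 dBu.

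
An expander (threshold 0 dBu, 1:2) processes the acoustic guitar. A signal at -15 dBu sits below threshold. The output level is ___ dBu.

-30 dBu

Undershoot = 0 − (-15) = 15 dB.
At 1:2, that expands to 30 dB under threshold.
Output = 0 − 30 = -30 dBu.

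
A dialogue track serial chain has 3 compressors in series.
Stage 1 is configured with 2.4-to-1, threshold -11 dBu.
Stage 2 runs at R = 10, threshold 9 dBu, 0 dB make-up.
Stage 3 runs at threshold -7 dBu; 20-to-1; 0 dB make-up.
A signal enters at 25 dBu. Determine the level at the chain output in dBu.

Stage 1: 36 dB above -11 dBu, reduced 2.4:1 to 15 dB above → 4 dBu.
Stage 2: 4 dBu is at or below the 9 dBu threshold — no compression; output 4 dBu.
Stage 3: 11 dB above -7 dBu, reduced 20:1 to 0.55 dB above → -6.45 dBu.

-6.45 dBu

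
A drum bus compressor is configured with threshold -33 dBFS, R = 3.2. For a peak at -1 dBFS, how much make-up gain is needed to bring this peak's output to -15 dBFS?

Without make-up, output = threshold + overshoot/3.2 = -33 + 10 = -23 dBFS.
Gap to target: 8 dB.

8 dB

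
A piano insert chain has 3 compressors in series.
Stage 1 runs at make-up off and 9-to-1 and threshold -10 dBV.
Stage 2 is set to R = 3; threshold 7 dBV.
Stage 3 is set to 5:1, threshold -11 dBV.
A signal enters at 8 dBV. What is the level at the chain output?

-10.4 dBV

Stage 1: overshoot 18 dB → 18/9 = 2 dB → -8 dBV.
Stage 2: -8 dBV is at or below the 7 dBV threshold — no compression; output -8 dBV.
Stage 3: overshoot 3 dB → 3/5 = 0.6 dB → -10.4 dBV.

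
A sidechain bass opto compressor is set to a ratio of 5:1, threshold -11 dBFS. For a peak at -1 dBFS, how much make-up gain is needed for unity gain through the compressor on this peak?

Overshoot 10 dB → 10/5 = 2 dB after compression, so the compressed level is -11 + 2 = -9 dBFS.
Make-up = target − compressed = -1 − (-9) = 8 dB.

8 dB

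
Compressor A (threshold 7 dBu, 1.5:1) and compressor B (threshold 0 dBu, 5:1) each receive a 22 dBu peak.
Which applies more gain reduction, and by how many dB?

A: 15 dB over, compressed to 10 dB over, so 5 dB of GR.
B: 22 dB over, compressed to 4.4 dB over, so 17.6 dB of GR.
B reduces 12.6 dB more.

B, by 12.6 dB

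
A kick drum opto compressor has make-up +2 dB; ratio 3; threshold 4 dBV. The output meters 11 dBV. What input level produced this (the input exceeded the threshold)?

Before make-up, the level was 11 − 2 = 9 dBV.
The compressed level sits 9 − 4 = 5 dB over threshold.
Input overshoot = R × output overshoot = 15 dB → input = 4 + 15 = 19 dBV.

19 dBV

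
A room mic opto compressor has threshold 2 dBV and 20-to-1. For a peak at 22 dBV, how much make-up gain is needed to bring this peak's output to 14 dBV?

11 dB

The peak compresses to 2 + 20/20 = 3 dBV.
To reach 14 dBV requires 14 − 3 = 11 dB of make-up.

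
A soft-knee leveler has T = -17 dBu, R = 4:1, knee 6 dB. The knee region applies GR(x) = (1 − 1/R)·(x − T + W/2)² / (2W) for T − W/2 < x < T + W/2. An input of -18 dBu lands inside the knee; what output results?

x − T + W/2 = -18 − (-17) + 3 = 2.
GR = (1 − 1/4) × 2² / 12 = 0.75 × 4 / 12 = 0.25 dB.
Output = -18 − 0.25 = -18.25 dBu.

-18.25 dBu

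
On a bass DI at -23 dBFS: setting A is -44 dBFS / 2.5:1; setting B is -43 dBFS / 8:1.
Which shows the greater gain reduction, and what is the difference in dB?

B, by 4.9 dB

A: overshoot 21 dB → output overshoot 8.4 dB → GR 12.6 dB.
B: overshoot 20 dB → output overshoot 2.5 dB → GR 17.5 dB.
Difference: 4.9 dB in favour of B.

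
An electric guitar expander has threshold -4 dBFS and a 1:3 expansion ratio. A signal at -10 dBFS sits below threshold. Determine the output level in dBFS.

Below threshold, a 1:3 expander applies gain = (3−1)×(T − x) of attenuation.
(3−1) × 6 = 12 dB, so output = -10 − 12 = -22 dBFS.

-22 dBFS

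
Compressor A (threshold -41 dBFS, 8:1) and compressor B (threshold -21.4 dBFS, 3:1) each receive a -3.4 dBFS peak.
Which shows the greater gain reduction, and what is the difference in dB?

A, by 20.9 dB

A: GR = 37.6 − 37.6/8 = 32.9 dB.
B: GR = 18 − 18/3 = 12 dB.
A applies 20.9 dB more gain reduction.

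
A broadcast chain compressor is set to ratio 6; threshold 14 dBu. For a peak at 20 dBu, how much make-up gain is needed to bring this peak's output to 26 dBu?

Overshoot 6 dB → 6/6 = 1 dB after compression, so the compressed level is 14 + 1 = 15 dBu.
Make-up = target − compressed = 26 − 15 = 11 dB.

11 dB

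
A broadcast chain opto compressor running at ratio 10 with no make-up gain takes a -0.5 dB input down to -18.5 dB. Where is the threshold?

-20.5 dB

Gain reduction = -0.5 − (-18.5) = 18 dB; output overshoot = GR / (R − 1) = 18 / 9 = 2 dB.
Threshold = output − output overshoot = -18.5 − 2 = -20.5 dB.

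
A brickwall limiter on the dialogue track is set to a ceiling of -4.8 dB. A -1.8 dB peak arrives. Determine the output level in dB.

At ∞:1, everything above -4.8 dB is held at the ceiling.

-4.8 dB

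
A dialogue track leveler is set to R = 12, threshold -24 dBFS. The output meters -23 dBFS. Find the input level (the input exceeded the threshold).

That's 1 dB above the -24 dBFS threshold.
Undo the ratio: input overshoot = 1 × 12 = 12 dB, giving input = -12 dBFS.

-12 dBFS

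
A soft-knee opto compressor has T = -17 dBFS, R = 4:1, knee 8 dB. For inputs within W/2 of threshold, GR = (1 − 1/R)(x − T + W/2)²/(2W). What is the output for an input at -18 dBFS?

-18.421875 dBFS

x − T + W/2 = -18 − (-17) + 4 = 3.
GR = (1 − 1/4) × 3² / 16 = 0.75 × 9 / 16 = 0.421875 dB.
Output = -18 − 0.421875 = -18.421875 dBFS.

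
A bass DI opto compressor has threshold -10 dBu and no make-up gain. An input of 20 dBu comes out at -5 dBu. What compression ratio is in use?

Input overshoot = 20 − (-10) = 30 dB; output overshoot = -5 − (-10) = 5 dB.
Ratio = 30 / 5 = 6.

6:1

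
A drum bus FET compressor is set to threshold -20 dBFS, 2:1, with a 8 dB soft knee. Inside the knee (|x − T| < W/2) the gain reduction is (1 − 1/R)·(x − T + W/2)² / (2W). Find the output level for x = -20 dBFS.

x − T + W/2 = -20 − (-20) + 4 = 4.
GR = (1 − 1/2) × 4² / 16 = 0.5 × 16 / 16 = 0.5 dB.
Output = -20 − 0.5 = -20.5 dBFS.

-20.5 dBFS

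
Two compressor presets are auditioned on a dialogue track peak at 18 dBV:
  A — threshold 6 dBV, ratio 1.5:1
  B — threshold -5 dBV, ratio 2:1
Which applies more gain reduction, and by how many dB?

A: GR = 12 − 12/1.5 = 4 dB.
B: GR = 23 − 23/2 = 11.5 dB.
Difference: 7.5 dB in favour of B.

B, by 7.5 dB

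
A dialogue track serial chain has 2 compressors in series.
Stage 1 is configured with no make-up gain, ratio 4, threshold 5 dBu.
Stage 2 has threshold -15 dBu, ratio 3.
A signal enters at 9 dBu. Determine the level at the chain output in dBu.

-8 dBu

Stage 1: overshoot 4 dB → 4/4 = 1 dB → 6 dBu.
Stage 2: overshoot 21 dB → 21/3 = 7 dB → -8 dBu.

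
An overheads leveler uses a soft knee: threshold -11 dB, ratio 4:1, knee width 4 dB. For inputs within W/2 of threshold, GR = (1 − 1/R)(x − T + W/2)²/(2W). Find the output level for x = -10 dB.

-10.84375 dB

x − T + W/2 = -10 − (-11) + 2 = 3.
GR = (1 − 1/4) × 3² / 8 = 0.75 × 9 / 8 = 0.84375 dB.
Output = -10 − 0.84375 = -10.84375 dB.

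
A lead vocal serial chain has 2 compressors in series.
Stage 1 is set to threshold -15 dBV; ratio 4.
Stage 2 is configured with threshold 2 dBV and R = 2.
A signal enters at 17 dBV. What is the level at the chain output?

-7 dBV

Stage 1: 32 dB above -15 dBV, reduced 4:1 to 8 dB above → -7 dBV.
Stage 2: -7 dBV ≤ 2 dBV, so stage 2 doesn't engage; output -7 dBV.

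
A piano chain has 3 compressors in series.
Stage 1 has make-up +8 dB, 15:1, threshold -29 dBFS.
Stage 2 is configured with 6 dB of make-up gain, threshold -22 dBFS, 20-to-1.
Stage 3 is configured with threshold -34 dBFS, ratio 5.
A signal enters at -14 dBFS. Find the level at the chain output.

-30.38 dBFS

Stage 1: 15 dB above -29 dBFS, reduced 15:1 to 1 dB above → -28 dBFS; +8 dB make-up → -20 dBFS.
Stage 2: overshoot 2 dB → 2/20 = 0.1 dB → -21.9 dBFS; +6 dB make-up → -15.9 dBFS.
Stage 3: overshoot 18.1 dB → 18.1/5 = 3.62 dB → -30.38 dBFS.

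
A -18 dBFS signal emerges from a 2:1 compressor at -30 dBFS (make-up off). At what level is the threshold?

-42 dBFS

Input is 24 dB above T (since output overshoot × R = input overshoot: (-30 − T)·2 = -18 − T gives T = -42 dBFS).
Check: -42 + (-18 − (-42))/2 = -42 + 12 = -30 dBFS. ✓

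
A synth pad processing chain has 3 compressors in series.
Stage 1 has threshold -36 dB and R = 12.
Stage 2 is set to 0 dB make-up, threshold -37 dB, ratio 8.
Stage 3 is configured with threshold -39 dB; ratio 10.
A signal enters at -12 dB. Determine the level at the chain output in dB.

-38.7625 dB

Stage 1: 24 dB above -36 dB, reduced 12:1 to 2 dB above → -34 dB.
Stage 2: -34 dB is 3 dB over -37 dB; at 8:1 that becomes 0.375 dB over, giving -36.625 dB.
Stage 3: -36.625 dB is 2.375 dB over -39 dB; at 10:1 that becomes 0.2375 dB over, giving -38.7625 dB.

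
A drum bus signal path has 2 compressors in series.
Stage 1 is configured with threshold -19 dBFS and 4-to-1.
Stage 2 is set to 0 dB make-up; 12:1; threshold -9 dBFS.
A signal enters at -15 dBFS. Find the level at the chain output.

Stage 1: overshoot 4 dB → 4/4 = 1 dB → -18 dBFS.
Stage 2: -18 dBFS is at or below the -9 dBFS threshold — no compression; output -18 dBFS.

-18 dBFS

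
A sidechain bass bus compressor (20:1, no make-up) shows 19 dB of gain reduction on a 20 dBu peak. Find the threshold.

Let T be the threshold. Output overshoot = (input overshoot)/R, so 1 − T = (20 − T)/20.
20·(1 − T) = 20 − T → 19·T = 20 − 20 = 0.
T = 0/19 = 0 dBu.

0 dBu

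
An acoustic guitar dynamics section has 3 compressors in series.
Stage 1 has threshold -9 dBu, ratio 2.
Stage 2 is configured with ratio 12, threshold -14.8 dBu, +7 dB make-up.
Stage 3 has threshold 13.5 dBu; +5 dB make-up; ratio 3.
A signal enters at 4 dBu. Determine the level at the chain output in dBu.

Stage 1: overshoot 13 dB → 13/2 = 6.5 dB → -2.5 dBu.
Stage 2: overshoot 12.3 dB → 12.3/12 = 1.025 dB → -13.775 dBu; +7 dB make-up → -6.775 dBu.
Stage 3: -6.775 dBu ≤ 13.5 dBu, so stage 3 doesn't engage; make-up brings it to -1.775 dBu.

-1.775 dBu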